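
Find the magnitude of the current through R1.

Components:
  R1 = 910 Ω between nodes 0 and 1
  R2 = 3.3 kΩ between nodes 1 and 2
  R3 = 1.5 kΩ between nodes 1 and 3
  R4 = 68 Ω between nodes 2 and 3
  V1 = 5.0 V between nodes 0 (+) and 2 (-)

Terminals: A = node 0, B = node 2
Nodal analysis, taking node 2 as the 0 V reference.
Source V1 fixes V_0 = 5 V.
KCL at each unknown node (sum of currents leaving = 0; resistances in Ω):
  Node 1: (V_1 - 5)/910 + (V_1 - 0)/3300 + (V_1 - V_3)/1500 = 0
  Node 3: (V_3 - V_1)/1500 + (V_3 - 0)/68 = 0
Collecting terms (coefficients in siemens):
  0.002069·V_1 - 0.0006667·V_3 = 0.005495
  0.01537·V_3 - 0.0006667·V_1 = 0
Determinant D = (0.002069)(0.01537) - (-0.0006667)(-0.0006667) = 0.00003136
V_1 = [(0.005495)(0.01537) - (-0.0006667)(0)]/D = 2.694 V
V_3 = [(0.002069)(0) - (0.005495)(-0.0006667)]/D = 0.1168 V
I_R1 = (V_0 - V_1)/R1 = (5 - 2.694)/910 = 0.002534 A
|I_R1| = 0.002534 A

Final answer: |I_R1| = 0.002534 A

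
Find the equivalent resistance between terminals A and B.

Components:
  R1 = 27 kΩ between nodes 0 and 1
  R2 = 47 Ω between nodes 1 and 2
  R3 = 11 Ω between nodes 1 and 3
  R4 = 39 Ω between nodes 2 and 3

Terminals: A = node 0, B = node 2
Reduce the network between node 0 (A) and node 2 (B) by series/parallel combination:
  Rs1 = R3 + R4 (series, joined only at node 3) = 11 + 39 = 50 Ω
  Rp1 = R2 ‖ Rs1 (parallel, both between nodes 1 and 2) = 1/(1/47 + 1/50) = 24.23 Ω
  Rs2 = R1 + Rp1 (series, joined only at node 1) = 27000 + 24.23 = 27020 Ω
R_eq = 27.02 kΩ

Final answer: 27.02 kΩ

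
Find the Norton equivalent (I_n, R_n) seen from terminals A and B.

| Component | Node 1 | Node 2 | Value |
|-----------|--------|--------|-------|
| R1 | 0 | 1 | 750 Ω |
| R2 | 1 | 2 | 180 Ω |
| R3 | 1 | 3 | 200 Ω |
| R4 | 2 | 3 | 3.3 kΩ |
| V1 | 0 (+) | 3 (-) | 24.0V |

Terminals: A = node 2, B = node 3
Find the Thévenin equivalent first; then I_n = V_th/R_th and R_n = R_th.
Step 1 — V_th is the open-circuit voltage V_A - V_B (nothing connected across the terminals).
Nodal analysis, taking node 3 as the 0 V reference.
Source V1 fixes V_0 = 24 V.
KCL at each unknown node (sum of currents leaving = 0; resistances in Ω):
  Node 1: (V_1 - 24)/750 + (V_1 - V_2)/180 + (V_1 - 0)/200 = 0
  Node 2: (V_2 - V_1)/180 + (V_2 - 0)/3300 = 0
Collecting terms (coefficients in siemens):
  0.01189·V_1 - 0.005556·V_2 = 0.032
  0.005859·V_2 - 0.005556·V_1 = 0
Determinant D = (0.01189)(0.005859) - (-0.005556)(-0.005556) = 0.00003879
V_1 = [(0.032)(0.005859) - (-0.005556)(0)]/D = 4.833 V
V_2 = [(0.01189)(0) - (0.032)(-0.005556)]/D = 4.583 V
V_th = V_2 - V_3 = 4.583 - 0 = 4.583 V
Step 2 — R_th: zero the source — replace V1 by a short circuit (node 3 merges into node 0) — and find the resistance seen between A (node 2) and B (node 0).
Reduce the network between node 2 (A) and node 0 (B) by series/parallel combination:
  Rp1 = R1 ‖ R3 (parallel, both between nodes 0 and 1) = 1/(1/750 + 1/200) = 157.9 Ω
  Rs1 = R2 + Rp1 (series, joined only at node 1) = 180 + 157.9 = 337.9 Ω
  Rp2 = R4 ‖ Rs1 (parallel, both between nodes 0 and 2) = 1/(1/3300 + 1/337.9) = 306.5 Ω
R_th = 306.5 Ω
I_n = V_th/R_th = 4.583/306.5 = 0.01495 A, and R_n = R_th = 306.5 Ω

Final answer: I_n = 0.01495 A, R_n = 306.5 Ω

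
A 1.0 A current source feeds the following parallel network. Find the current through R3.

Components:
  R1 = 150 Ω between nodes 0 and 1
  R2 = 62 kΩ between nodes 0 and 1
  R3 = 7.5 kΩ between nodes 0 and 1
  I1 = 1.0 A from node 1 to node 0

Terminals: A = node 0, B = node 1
All resistors sit directly between nodes 0 and 1, so they are in parallel and share one voltage V; the full source current 1 A splits among them.
1/R_par = 1/150 + 1/62000 + 1/7500 = 0.006816 S  =>  R_par = 146.7 Ω
V = I × R_par = 1 × 146.7 = 146.7 V
I_R3 = V/R3 = 146.7/7500 = 0.01956 A

Final answer: 0.01956 A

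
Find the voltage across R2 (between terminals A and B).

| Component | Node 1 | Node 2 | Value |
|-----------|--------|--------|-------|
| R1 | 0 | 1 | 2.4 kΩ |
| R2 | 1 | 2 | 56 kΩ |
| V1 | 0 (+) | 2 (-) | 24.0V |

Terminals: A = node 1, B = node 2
R1 and R2 are in series across V1 (node 0 → node 1 → node 2), and the output A–B is taken across R2, so this is a voltage divider.
Series current: I = V1/(R1 + R2) = 24/(2400 + 56000) = 24/58400 = 0.000411 A
V_R2 = I × R2 = V1 × R2/(R1 + R2) = 24 × 56000/58400 = 23.01 V

Final answer: 23.01 V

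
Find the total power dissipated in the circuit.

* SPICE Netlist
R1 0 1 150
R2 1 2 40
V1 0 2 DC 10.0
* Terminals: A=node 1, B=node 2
Nodal analysis, taking node 2 as the 0 V reference.
Source V1 fixes V_0 = 10 V.
KCL at each unknown node (sum of currents leaving = 0; resistances in Ω):
  Node 1: (V_1 - 10)/150 + (V_1 - 0)/40 = 0
Collecting terms: 0.03167 × V_1 = 0.06667  =>  V_1 = 2.105 V
Power in each resistor, P = (ΔV)²/R:
  P_R1 = (10 - 2.105)²/150 = 0.4155 W
  P_R2 = (2.105 - 0)²/40 = 0.1108 W
P_total = P_R1 + P_R2 = 0.5263 W

Final answer: 0.5263 W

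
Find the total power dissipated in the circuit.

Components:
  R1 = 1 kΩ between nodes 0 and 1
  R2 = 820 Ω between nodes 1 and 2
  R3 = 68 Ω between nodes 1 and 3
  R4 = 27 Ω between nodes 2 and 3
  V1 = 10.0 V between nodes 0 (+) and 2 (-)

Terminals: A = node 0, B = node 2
Nodal analysis, taking node 2 as the 0 V reference.
Source V1 fixes V_0 = 10 V.
KCL at each unknown node (sum of currents leaving = 0; resistances in Ω):
  Node 1: (V_1 - 10)/1000 + (V_1 - 0)/820 + (V_1 - V_3)/68 = 0
  Node 3: (V_3 - V_1)/68 + (V_3 - 0)/27 = 0
Collecting terms (coefficients in siemens):
  0.01693·V_1 - 0.01471·V_3 = 0.01
  0.05174·V_3 - 0.01471·V_1 = 0
Determinant D = (0.01693)(0.05174) - (-0.01471)(-0.01471) = 0.0006595
V_1 = [(0.01)(0.05174) - (-0.01471)(0)]/D = 0.7846 V
V_3 = [(0.01693)(0) - (0.01)(-0.01471)]/D = 0.223 V
Power in each resistor, P = (ΔV)²/R:
  P_R1 = (10 - 0.7846)²/1000 = 0.08492 W
  P_R2 = (0.7846 - 0)²/820 = 0.0007507 W
  P_R3 = (0.7846 - 0.223)²/68 = 0.004638 W
  P_R4 = (0 - 0.223)²/27 = 0.001842 W
P_total = P_R1 + P_R2 + P_R3 + P_R4 = 0.09215 W

Final answer: 0.09215 W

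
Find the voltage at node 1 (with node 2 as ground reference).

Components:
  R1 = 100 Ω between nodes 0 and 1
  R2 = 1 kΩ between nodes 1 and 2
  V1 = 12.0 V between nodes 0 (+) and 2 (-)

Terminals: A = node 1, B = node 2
Nodal analysis, taking node 2 as the 0 V reference.
Source V1 fixes V_0 = 12 V.
KCL at each unknown node (sum of currents leaving = 0; resistances in Ω):
  Node 1: (V_1 - 12)/100 + (V_1 - 0)/1000 = 0
Collecting terms: 0.011 × V_1 = 0.12  =>  V_1 = 10.91 V
The requested potential is V_1 = 10.91 V.

Final answer: V_1 = 10.91 V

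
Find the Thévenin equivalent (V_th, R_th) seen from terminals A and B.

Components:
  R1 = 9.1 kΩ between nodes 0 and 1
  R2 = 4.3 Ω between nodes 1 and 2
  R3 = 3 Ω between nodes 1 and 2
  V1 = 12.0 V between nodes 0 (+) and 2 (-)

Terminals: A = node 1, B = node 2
Step 1 — V_th is the open-circuit voltage V_A - V_B (nothing connected across the terminals).
Nodal analysis, taking node 2 as the 0 V reference.
Source V1 fixes V_0 = 12 V.
KCL at each unknown node (sum of currents leaving = 0; resistances in Ω):
  Node 1: (V_1 - 12)/9100 + (V_1 - 0)/4.3 + (V_1 - 0)/3 = 0
Collecting terms: 0.566 × V_1 = 0.001319  =>  V_1 = 0.00233 V
V_th = V_1 - V_2 = 0.00233 - 0 = 0.00233 V
Step 2 — R_th: zero the source — replace V1 by a short circuit (node 2 merges into node 0) — and find the resistance seen between A (node 1) and B (node 0).
Reduce the network between node 1 (A) and node 0 (B) by series/parallel combination:
  Rp1 = R1 ‖ R2 ‖ R3 (parallel, all between nodes 0 and 1) = 1/(1/9100 + 1/4.3 + 1/3) = 1.767 Ω
R_th = 1.767 Ω

Final answer: V_th = 0.00233 V, R_th = 1.767 Ω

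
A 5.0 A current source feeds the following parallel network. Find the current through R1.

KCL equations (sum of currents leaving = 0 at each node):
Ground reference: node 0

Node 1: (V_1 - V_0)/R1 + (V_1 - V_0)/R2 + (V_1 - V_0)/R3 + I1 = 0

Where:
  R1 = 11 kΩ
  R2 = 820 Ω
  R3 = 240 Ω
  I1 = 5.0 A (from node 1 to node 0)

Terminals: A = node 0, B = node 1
All resistors sit directly between nodes 0 and 1, so they are in parallel and share one voltage V; the full source current 5 A splits among them.
1/R_par = 1/11000 + 1/820 + 1/240 = 0.005477 S  =>  R_par = 182.6 Ω
V = I × R_par = 5 × 182.6 = 912.9 V
I_R1 = V/R1 = 912.9/11000 = 0.08299 A

Final answer: 0.08299 A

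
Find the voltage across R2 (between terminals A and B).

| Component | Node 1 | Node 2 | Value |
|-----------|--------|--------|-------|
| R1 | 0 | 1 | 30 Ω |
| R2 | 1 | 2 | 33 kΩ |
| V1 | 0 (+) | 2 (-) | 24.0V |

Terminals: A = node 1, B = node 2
R1 and R2 are in series across V1 (node 0 → node 1 → node 2), and the output A–B is taken across R2, so this is a voltage divider.
Series current: I = V1/(R1 + R2) = 24/(30 + 33000) = 24/33030 = 0.0007266 A
V_R2 = I × R2 = V1 × R2/(R1 + R2) = 24 × 33000/33030 = 23.98 V

Final answer: 23.98 V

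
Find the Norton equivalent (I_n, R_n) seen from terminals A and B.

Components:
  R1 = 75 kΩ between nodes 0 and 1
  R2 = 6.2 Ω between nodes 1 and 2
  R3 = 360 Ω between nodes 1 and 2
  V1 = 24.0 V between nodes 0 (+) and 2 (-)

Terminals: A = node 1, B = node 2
Find the Thévenin equivalent first; then I_n = V_th/R_th and R_n = R_th.
Step 1 — V_th is the open-circuit voltage V_A - V_B (nothing connected across the terminals).
Nodal analysis, taking node 2 as the 0 V reference.
Source V1 fixes V_0 = 24 V.
KCL at each unknown node (sum of currents leaving = 0; resistances in Ω):
  Node 1: (V_1 - 24)/75000 + (V_1 - 0)/6.2 + (V_1 - 0)/360 = 0
Collecting terms: 0.1641 × V_1 = 0.00032  =>  V_1 = 0.00195 V
V_th = V_1 - V_2 = 0.00195 - 0 = 0.00195 V
Step 2 — R_th: zero the source — replace V1 by a short circuit (node 2 merges into node 0) — and find the resistance seen between A (node 1) and B (node 0).
Reduce the network between node 1 (A) and node 0 (B) by series/parallel combination:
  Rp1 = R1 ‖ R2 ‖ R3 (parallel, all between nodes 0 and 1) = 1/(1/75000 + 1/6.2 + 1/360) = 6.095 Ω
R_th = 6.095 Ω
I_n = V_th/R_th = 0.00195/6.095 = 0.00032 A, and R_n = R_th = 6.095 Ω

Final answer: I_n = 0.00032 A, R_n = 6.095 Ω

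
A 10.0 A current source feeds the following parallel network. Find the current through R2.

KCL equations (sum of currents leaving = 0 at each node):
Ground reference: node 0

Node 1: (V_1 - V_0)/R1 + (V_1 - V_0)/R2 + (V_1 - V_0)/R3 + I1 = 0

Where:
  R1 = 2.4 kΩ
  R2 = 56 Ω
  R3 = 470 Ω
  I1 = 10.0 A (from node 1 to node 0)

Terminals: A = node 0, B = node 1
All resistors sit directly between nodes 0 and 1, so they are in parallel and share one voltage V; the full source current 10 A splits among them.
1/R_par = 1/2400 + 1/56 + 1/470 = 0.0204 S  =>  R_par = 49.02 Ω
V = I × R_par = 10 × 49.02 = 490.2 V
I_R2 = V/R2 = 490.2/56 = 8.753 A

Final answer: 8.753 A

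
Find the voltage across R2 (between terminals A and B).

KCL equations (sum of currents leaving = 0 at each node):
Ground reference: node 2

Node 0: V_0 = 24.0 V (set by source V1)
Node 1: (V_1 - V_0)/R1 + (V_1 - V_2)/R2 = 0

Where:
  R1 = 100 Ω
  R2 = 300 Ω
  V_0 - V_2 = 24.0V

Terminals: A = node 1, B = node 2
R1 and R2 are in series across V1 (node 0 → node 1 → node 2), and the output A–B is taken across R2, so this is a voltage divider.
Series current: I = V1/(R1 + R2) = 24/(100 + 300) = 24/400 = 0.06 A
V_R2 = I × R2 = V1 × R2/(R1 + R2) = 24 × 300/400 = 18 V

Final answer: 18 V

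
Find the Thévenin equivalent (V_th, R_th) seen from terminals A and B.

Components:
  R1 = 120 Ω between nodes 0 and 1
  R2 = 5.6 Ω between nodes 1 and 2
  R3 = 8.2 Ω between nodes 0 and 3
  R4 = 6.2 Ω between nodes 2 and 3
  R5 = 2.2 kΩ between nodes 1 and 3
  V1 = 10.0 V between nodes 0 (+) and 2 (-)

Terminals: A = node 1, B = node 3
Step 1 — V_th is the open-circuit voltage V_A - V_B (nothing connected across the terminals).
Nodal analysis, taking node 2 as the 0 V reference.
Source V1 fixes V_0 = 10 V.
KCL at each unknown node (sum of currents leaving = 0; resistances in Ω):
  Node 1: (V_1 - 10)/120 + (V_1 - 0)/5.6 + (V_1 - V_3)/2200 = 0
  Node 3: (V_3 - 10)/8.2 + (V_3 - 0)/6.2 + (V_3 - V_1)/2200 = 0
Collecting terms (coefficients in siemens):
  0.1874·V_1 - 0.0004545·V_3 = 0.08333
  0.2837·V_3 - 0.0004545·V_1 = 1.22
Determinant D = (0.1874)(0.2837) - (-0.0004545)(-0.0004545) = 0.05315
V_1 = [(0.08333)(0.2837) - (-0.0004545)(1.22)]/D = 0.4552 V
V_3 = [(0.1874)(1.22) - (0.08333)(-0.0004545)]/D = 4.299 V
V_th = V_1 - V_3 = 0.4552 - 4.299 = -3.844 V
Step 2 — R_th: zero the source — replace V1 by a short circuit (node 2 merges into node 0) — and find the resistance seen between A (node 1) and B (node 3).
Reduce the network between node 1 (A) and node 3 (B) by series/parallel combination:
  Rp1 = R1 ‖ R2 (parallel, both between nodes 0 and 1) = 1/(1/120 + 1/5.6) = 5.35 Ω
  Rp2 = R3 ‖ R4 (parallel, both between nodes 0 and 3) = 1/(1/8.2 + 1/6.2) = 3.531 Ω
  Rs1 = Rp1 + Rp2 (series, joined only at node 0) = 5.35 + 3.531 = 8.881 Ω
  Rp3 = R5 ‖ Rs1 (parallel, both between nodes 1 and 3) = 1/(1/2200 + 1/8.881) = 8.845 Ω
R_th = 8.845 Ω

Final answer: V_th = -3.844 V, R_th = 8.845 Ω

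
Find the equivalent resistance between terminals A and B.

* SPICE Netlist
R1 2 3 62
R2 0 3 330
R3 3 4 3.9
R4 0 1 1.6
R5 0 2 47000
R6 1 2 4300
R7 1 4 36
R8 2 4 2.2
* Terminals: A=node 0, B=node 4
The network is not a plain series/parallel combination. Inject a 1 A test current into terminal A (node 0) and return it from terminal B (node 4); then R_eq = V_A / (1 A).
Nodal analysis, taking node 4 as the 0 V reference.
Current source I_test pushes 1 A into node 0 and draws it out of node 4.
KCL at each unknown node (sum of currents leaving = 0; resistances in Ω):
  Node 0: (V_0 - V_3)/330 + (V_0 - V_1)/1.6 + (V_0 - V_2)/47000 - 1 = 0
  Node 1: (V_1 - V_0)/1.6 + (V_1 - V_2)/4300 + (V_1 - 0)/36 = 0
  Node 2: (V_2 - V_0)/47000 + (V_2 - V_1)/4300 + (V_2 - V_3)/62 + (V_2 - 0)/2.2 = 0
  Node 3: (V_3 - V_0)/330 + (V_3 - V_2)/62 + (V_3 - 0)/3.9 = 0
Collecting terms (coefficients in siemens):
  0.6281·V_0 - 0.625·V_1 - 0.00002128·V_2 - 0.00303·V_3 = 1
  0.653·V_1 - 0.625·V_0 - 0.0002326·V_2 = 0
  0.4709·V_2 - 0.00002128·V_0 - 0.0002326·V_1 - 0.01613·V_3 = 0
  0.2756·V_3 - 0.00303·V_0 - 0.01613·V_2 = 0
Solving these 4 simultaneous equations (Gaussian elimination) gives:
  V_0 = 33.53 V, V_1 = 32.09 V, V_2 = 0.03005 V, V_3 = 0.3704 V
R_eq = V_0 / 1 A = 33.53 Ω

Final answer: 33.53 Ω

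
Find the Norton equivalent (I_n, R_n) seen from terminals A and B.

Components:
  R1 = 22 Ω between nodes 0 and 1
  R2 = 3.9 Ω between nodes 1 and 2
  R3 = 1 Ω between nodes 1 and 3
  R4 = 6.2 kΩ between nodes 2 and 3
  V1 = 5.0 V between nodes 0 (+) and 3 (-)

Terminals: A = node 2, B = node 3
Find the Thévenin equivalent first; then I_n = V_th/R_th and R_n = R_th.
Step 1 — V_th is the open-circuit voltage V_A - V_B (nothing connected across the terminals).
Nodal analysis, taking node 3 as the 0 V reference.
Source V1 fixes V_0 = 5 V.
KCL at each unknown node (sum of currents leaving = 0; resistances in Ω):
  Node 1: (V_1 - 5)/22 + (V_1 - V_2)/3.9 + (V_1 - 0)/1 = 0
  Node 2: (V_2 - V_1)/3.9 + (V_2 - 0)/6200 = 0
Collecting terms (coefficients in siemens):
  1.302·V_1 - 0.2564·V_2 = 0.2273
  0.2566·V_2 - 0.2564·V_1 = 0
Determinant D = (1.302)(0.2566) - (-0.2564)(-0.2564) = 0.2683
V_1 = [(0.2273)(0.2566) - (-0.2564)(0)]/D = 0.2174 V
V_2 = [(1.302)(0) - (0.2273)(-0.2564)]/D = 0.2172 V
V_th = V_2 - V_3 = 0.2172 - 0 = 0.2172 V
Step 2 — R_th: zero the source — replace V1 by a short circuit (node 3 merges into node 0) — and find the resistance seen between A (node 2) and B (node 0).
Reduce the network between node 2 (A) and node 0 (B) by series/parallel combination:
  Rp1 = R1 ‖ R3 (parallel, both between nodes 0 and 1) = 1/(1/22 + 1/1) = 0.9565 Ω
  Rs1 = R2 + Rp1 (series, joined only at node 1) = 3.9 + 0.9565 = 4.857 Ω
  Rp2 = R4 ‖ Rs1 (parallel, both between nodes 0 and 2) = 1/(1/6200 + 1/4.857) = 4.853 Ω
R_th = 4.853 Ω
I_n = V_th/R_th = 0.2172/4.853 = 0.04476 A, and R_n = R_th = 4.853 Ω

Final answer: I_n = 0.04476 A, R_n = 4.853 Ω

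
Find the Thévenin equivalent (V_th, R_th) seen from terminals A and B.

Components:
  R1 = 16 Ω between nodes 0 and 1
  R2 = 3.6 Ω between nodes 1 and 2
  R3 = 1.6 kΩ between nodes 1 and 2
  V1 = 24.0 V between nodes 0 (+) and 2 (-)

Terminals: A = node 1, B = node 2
Step 1 — V_th is the open-circuit voltage V_A - V_B (nothing connected across the terminals).
Nodal analysis, taking node 2 as the 0 V reference.
Source V1 fixes V_0 = 24 V.
KCL at each unknown node (sum of currents leaving = 0; resistances in Ω):
  Node 1: (V_1 - 24)/16 + (V_1 - 0)/3.6 + (V_1 - 0)/1600 = 0
Collecting terms: 0.3409 × V_1 = 1.5  =>  V_1 = 4.4 V
V_th = V_1 - V_2 = 4.4 - 0 = 4.4 V
Step 2 — R_th: zero the source — replace V1 by a short circuit (node 2 merges into node 0) — and find the resistance seen between A (node 1) and B (node 0).
Reduce the network between node 1 (A) and node 0 (B) by series/parallel combination:
  Rp1 = R1 ‖ R2 ‖ R3 (parallel, all between nodes 0 and 1) = 1/(1/16 + 1/3.6 + 1/1600) = 2.933 Ω
R_th = 2.933 Ω

Final answer: V_th = 4.4 V, R_th = 2.933 Ω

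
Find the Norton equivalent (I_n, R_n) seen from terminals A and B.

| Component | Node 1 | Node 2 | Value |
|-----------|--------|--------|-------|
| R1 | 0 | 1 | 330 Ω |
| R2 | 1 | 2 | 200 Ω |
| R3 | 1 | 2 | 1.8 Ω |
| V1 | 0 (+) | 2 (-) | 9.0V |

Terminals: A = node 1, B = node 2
Find the Thévenin equivalent first; then I_n = V_th/R_th and R_n = R_th.
Step 1 — V_th is the open-circuit voltage V_A - V_B (nothing connected across the terminals).
Nodal analysis, taking node 2 as the 0 V reference.
Source V1 fixes V_0 = 9 V.
KCL at each unknown node (sum of currents leaving = 0; resistances in Ω):
  Node 1: (V_1 - 9)/330 + (V_1 - 0)/200 + (V_1 - 0)/1.8 = 0
Collecting terms: 0.5636 × V_1 = 0.02727  =>  V_1 = 0.04839 V
V_th = V_1 - V_2 = 0.04839 - 0 = 0.04839 V
Step 2 — R_th: zero the source — replace V1 by a short circuit (node 2 merges into node 0) — and find the resistance seen between A (node 1) and B (node 0).
Reduce the network between node 1 (A) and node 0 (B) by series/parallel combination:
  Rp1 = R1 ‖ R2 ‖ R3 (parallel, all between nodes 0 and 1) = 1/(1/330 + 1/200 + 1/1.8) = 1.774 Ω
R_th = 1.774 Ω
I_n = V_th/R_th = 0.04839/1.774 = 0.02727 A, and R_n = R_th = 1.774 Ω

Final answer: I_n = 0.02727 A, R_n = 1.774 Ω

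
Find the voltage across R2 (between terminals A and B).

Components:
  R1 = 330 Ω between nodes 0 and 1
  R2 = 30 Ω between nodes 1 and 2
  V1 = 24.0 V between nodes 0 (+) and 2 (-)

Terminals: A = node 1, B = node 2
R1 and R2 are in series across V1 (node 0 → node 1 → node 2), and the output A–B is taken across R2, so this is a voltage divider.
Series current: I = V1/(R1 + R2) = 24/(330 + 30) = 24/360 = 0.06667 A
V_R2 = I × R2 = V1 × R2/(R1 + R2) = 24 × 30/360 = 2 V

Final answer: 2 V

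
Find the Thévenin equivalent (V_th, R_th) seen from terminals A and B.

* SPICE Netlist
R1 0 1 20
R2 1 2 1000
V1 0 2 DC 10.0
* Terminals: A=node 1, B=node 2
Step 1 — V_th is the open-circuit voltage V_A - V_B (nothing connected across the terminals).
Nodal analysis, taking node 2 as the 0 V reference.
Source V1 fixes V_0 = 10 V.
KCL at each unknown node (sum of currents leaving = 0; resistances in Ω):
  Node 1: (V_1 - 10)/20 + (V_1 - 0)/1000 = 0
Collecting terms: 0.051 × V_1 = 0.5  =>  V_1 = 9.804 V
V_th = V_1 - V_2 = 9.804 - 0 = 9.804 V
Step 2 — R_th: zero the source — replace V1 by a short circuit (node 2 merges into node 0) — and find the resistance seen between A (node 1) and B (node 0).
Reduce the network between node 1 (A) and node 0 (B) by series/parallel combination:
  Rp1 = R1 ‖ R2 (parallel, both between nodes 0 and 1) = 1/(1/20 + 1/1000) = 19.61 Ω
R_th = 19.61 Ω

Final answer: V_th = 9.804 V, R_th = 19.61 Ω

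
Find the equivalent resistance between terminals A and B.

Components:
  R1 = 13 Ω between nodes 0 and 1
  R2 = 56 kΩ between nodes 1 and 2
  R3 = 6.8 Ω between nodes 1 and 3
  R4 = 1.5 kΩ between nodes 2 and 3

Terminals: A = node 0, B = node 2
Reduce the network between node 0 (A) and node 2 (B) by series/parallel combination:
  Rs1 = R3 + R4 (series, joined only at node 3) = 6.8 + 1500 = 1507 Ω
  Rp1 = R2 ‖ Rs1 (parallel, both between nodes 1 and 2) = 1/(1/56000 + 1/1507) = 1467 Ω
  Rs2 = R1 + Rp1 (series, joined only at node 1) = 13 + 1467 = 1480 Ω
R_eq = 1.48 kΩ

Final answer: 1.48 kΩ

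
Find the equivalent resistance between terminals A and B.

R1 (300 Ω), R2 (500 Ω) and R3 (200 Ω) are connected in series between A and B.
Reduce the network between node 0 (A) and node 3 (B) by series/parallel combination:
  Rs1 = R1 + R2 (series, joined only at node 1) = 300 + 500 = 800 Ω
  Rs2 = R3 + Rs1 (series, joined only at node 2) = 200 + 800 = 1000 Ω
R_eq = 1 kΩ

Final answer: 1 kΩ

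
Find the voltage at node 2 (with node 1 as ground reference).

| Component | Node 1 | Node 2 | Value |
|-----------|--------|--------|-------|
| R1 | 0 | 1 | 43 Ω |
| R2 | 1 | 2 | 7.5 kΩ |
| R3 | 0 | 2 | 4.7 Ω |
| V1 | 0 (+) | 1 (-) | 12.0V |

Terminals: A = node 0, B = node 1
Nodal analysis, taking node 1 as the 0 V reference.
Source V1 fixes V_0 = 12 V.
KCL at each unknown node (sum of currents leaving = 0; resistances in Ω):
  Node 2: (V_2 - 0)/7500 + (V_2 - 12)/4.7 = 0
Collecting terms: 0.2129 × V_2 = 2.553  =>  V_2 = 11.99 V
The requested potential is V_2 = 11.99 V.

Final answer: V_2 = 11.99 V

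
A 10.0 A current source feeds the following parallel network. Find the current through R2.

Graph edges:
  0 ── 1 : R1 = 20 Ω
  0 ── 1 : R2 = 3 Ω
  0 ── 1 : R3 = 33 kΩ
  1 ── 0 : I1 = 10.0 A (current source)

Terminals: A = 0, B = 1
All resistors sit directly between nodes 0 and 1, so they are in parallel and share one voltage V; the full source current 10 A splits among them.
1/R_par = 1/20 + 1/3 + 1/33000 = 0.3834 S  =>  R_par = 2.608 Ω
V = I × R_par = 10 × 2.608 = 26.08 V
I_R2 = V/R2 = 26.08/3 = 8.695 A

Final answer: 8.695 A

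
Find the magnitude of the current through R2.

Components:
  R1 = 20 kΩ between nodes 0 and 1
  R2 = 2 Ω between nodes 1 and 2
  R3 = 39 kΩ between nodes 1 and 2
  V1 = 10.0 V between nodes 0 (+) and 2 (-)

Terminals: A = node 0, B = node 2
Nodal analysis, taking node 2 as the 0 V reference.
Source V1 fixes V_0 = 10 V.
KCL at each unknown node (sum of currents leaving = 0; resistances in Ω):
  Node 1: (V_1 - 10)/20000 + (V_1 - 0)/2 + (V_1 - 0)/39000 = 0
Collecting terms: 0.5001 × V_1 = 0.0005  =>  V_1 = 0.0009998 V
I_R2 = (V_1 - V_2)/R2 = (0.0009998 - 0)/2 = 0.0004999 A
|I_R2| = 0.0004999 A

Final answer: |I_R2| = 0.0004999 A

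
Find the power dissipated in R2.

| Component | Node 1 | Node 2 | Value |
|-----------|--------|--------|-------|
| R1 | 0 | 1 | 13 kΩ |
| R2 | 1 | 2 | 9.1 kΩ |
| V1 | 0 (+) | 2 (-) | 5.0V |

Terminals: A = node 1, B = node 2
Nodal analysis, taking node 2 as the 0 V reference.
Source V1 fixes V_0 = 5 V.
KCL at each unknown node (sum of currents leaving = 0; resistances in Ω):
  Node 1: (V_1 - 5)/13000 + (V_1 - 0)/9100 = 0
Collecting terms: 0.0001868 × V_1 = 0.0003846  =>  V_1 = 2.059 V
I_R2 = (V_1 - V_2)/R2 = (2.059 - 0)/9100 = 0.0002262 A
P_R2 = I_R2² × R2 = (0.0002262)² × 9100 = 0.0004658 W

Final answer: 0.0004658 W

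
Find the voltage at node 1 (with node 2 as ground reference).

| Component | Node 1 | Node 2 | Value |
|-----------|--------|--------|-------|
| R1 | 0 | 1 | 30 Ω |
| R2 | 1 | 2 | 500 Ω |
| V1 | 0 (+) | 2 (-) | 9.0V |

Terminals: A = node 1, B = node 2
Nodal analysis, taking node 2 as the 0 V reference.
Source V1 fixes V_0 = 9 V.
KCL at each unknown node (sum of currents leaving = 0; resistances in Ω):
  Node 1: (V_1 - 9)/30 + (V_1 - 0)/500 = 0
Collecting terms: 0.03533 × V_1 = 0.3  =>  V_1 = 8.491 V
The requested potential is V_1 = 8.491 V.

Final answer: V_1 = 8.491 V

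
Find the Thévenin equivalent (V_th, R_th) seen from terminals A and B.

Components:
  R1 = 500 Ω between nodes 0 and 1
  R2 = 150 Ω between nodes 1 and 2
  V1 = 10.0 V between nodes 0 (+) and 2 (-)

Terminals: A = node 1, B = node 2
Step 1 — V_th is the open-circuit voltage V_A - V_B (nothing connected across the terminals).
Nodal analysis, taking node 2 as the 0 V reference.
Source V1 fixes V_0 = 10 V.
KCL at each unknown node (sum of currents leaving = 0; resistances in Ω):
  Node 1: (V_1 - 10)/500 + (V_1 - 0)/150 = 0
Collecting terms: 0.008667 × V_1 = 0.02  =>  V_1 = 2.308 V
V_th = V_1 - V_2 = 2.308 - 0 = 2.308 V
Step 2 — R_th: zero the source — replace V1 by a short circuit (node 2 merges into node 0) — and find the resistance seen between A (node 1) and B (node 0).
Reduce the network between node 1 (A) and node 0 (B) by series/parallel combination:
  Rp1 = R1 ‖ R2 (parallel, both between nodes 0 and 1) = 1/(1/500 + 1/150) = 115.4 Ω
R_th = 115.4 Ω

Final answer: V_th = 2.308 V, R_th = 115.4 Ω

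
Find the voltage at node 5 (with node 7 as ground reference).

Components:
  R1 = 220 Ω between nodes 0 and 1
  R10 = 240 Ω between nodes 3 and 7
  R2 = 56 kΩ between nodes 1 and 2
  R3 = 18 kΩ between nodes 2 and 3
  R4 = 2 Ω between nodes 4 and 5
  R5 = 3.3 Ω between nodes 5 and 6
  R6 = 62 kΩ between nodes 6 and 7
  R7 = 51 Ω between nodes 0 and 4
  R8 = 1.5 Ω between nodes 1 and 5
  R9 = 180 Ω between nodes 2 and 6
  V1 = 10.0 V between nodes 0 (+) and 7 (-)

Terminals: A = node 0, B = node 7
Nodal analysis, taking node 7 as the 0 V reference.
Source V1 fixes V_0 = 10 V.
KCL at each unknown node (sum of currents leaving = 0; resistances in Ω):
  Node 1: (V_1 - 10)/220 + (V_1 - V_2)/56000 + (V_1 - V_5)/1.5 = 0
  Node 2: (V_2 - V_1)/56000 + (V_2 - V_3)/18000 + (V_2 - V_6)/180 = 0
  Node 3: (V_3 - V_2)/18000 + (V_3 - 0)/240 = 0
  Node 4: (V_4 - V_5)/2 + (V_4 - 10)/51 = 0
  Node 5: (V_5 - V_4)/2 + (V_5 - V_6)/3.3 + (V_5 - V_1)/1.5 = 0
  Node 6: (V_6 - V_5)/3.3 + (V_6 - 0)/62000 + (V_6 - V_2)/180 = 0
Collecting terms (coefficients in siemens):
  0.6712·V_1 - 0.00001786·V_2 - 0.6667·V_5 = 0.04545
  0.005629·V_2 - 0.00001786·V_1 - 0.00005556·V_3 - 0.005556·V_6 = 0
  0.004222·V_3 - 0.00005556·V_2 = 0
  0.5196·V_4 - 0.5·V_5 = 0.1961
  1.47·V_5 - 0.6667·V_1 - 0.5·V_4 - 0.303·V_6 = 0
  0.3086·V_6 - 0.005556·V_2 - 0.303·V_5 = 0
Solving these 6 simultaneous equations (Gaussian elimination) gives:
  V_1 = 9.97 V, V_2 = 9.871 V, V_3 = 0.1299 V, V_4 = 9.971 V
  V_5 = 9.97 V, V_6 = 9.968 V
The requested potential is V_5 = 9.97 V.

Final answer: V_5 = 9.97 V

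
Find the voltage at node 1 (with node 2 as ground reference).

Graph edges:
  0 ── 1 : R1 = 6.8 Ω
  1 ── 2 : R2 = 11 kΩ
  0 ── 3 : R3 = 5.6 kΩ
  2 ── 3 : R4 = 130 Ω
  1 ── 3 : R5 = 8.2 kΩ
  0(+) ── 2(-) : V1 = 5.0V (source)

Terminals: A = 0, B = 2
Nodal analysis, taking node 2 as the 0 V reference.
Source V1 fixes V_0 = 5 V.
KCL at each unknown node (sum of currents leaving = 0; resistances in Ω):
  Node 1: (V_1 - 5)/6.8 + (V_1 - 0)/11000 + (V_1 - V_3)/8200 = 0
  Node 3: (V_3 - 5)/5600 + (V_3 - 0)/130 + (V_3 - V_1)/8200 = 0
Collecting terms (coefficients in siemens):
  0.1473·V_1 - 0.000122·V_3 = 0.7353
  0.007993·V_3 - 0.000122·V_1 = 0.0008929
Determinant D = (0.1473)(0.007993) - (-0.000122)(-0.000122) = 0.001177
V_1 = [(0.7353)(0.007993) - (-0.000122)(0.0008929)]/D = 4.993 V
V_3 = [(0.1473)(0.0008929) - (0.7353)(-0.000122)]/D = 0.1879 V
The requested potential is V_1 = 4.993 V.

Final answer: V_1 = 4.993 V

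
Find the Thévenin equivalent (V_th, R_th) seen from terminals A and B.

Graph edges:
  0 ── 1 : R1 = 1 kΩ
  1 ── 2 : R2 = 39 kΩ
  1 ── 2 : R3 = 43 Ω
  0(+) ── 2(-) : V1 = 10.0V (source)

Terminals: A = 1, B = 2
Step 1 — V_th is the open-circuit voltage V_A - V_B (nothing connected across the terminals).
Nodal analysis, taking node 2 as the 0 V reference.
Source V1 fixes V_0 = 10 V.
KCL at each unknown node (sum of currents leaving = 0; resistances in Ω):
  Node 1: (V_1 - 10)/1000 + (V_1 - 0)/39000 + (V_1 - 0)/43 = 0
Collecting terms: 0.02428 × V_1 = 0.01  =>  V_1 = 0.4118 V
V_th = V_1 - V_2 = 0.4118 - 0 = 0.4118 V
Step 2 — R_th: zero the source — replace V1 by a short circuit (node 2 merges into node 0) — and find the resistance seen between A (node 1) and B (node 0).
Reduce the network between node 1 (A) and node 0 (B) by series/parallel combination:
  Rp1 = R1 ‖ R2 ‖ R3 (parallel, all between nodes 0 and 1) = 1/(1/1000 + 1/39000 + 1/43) = 41.18 Ω
R_th = 41.18 Ω

Final answer: V_th = 0.4118 V, R_th = 41.18 Ω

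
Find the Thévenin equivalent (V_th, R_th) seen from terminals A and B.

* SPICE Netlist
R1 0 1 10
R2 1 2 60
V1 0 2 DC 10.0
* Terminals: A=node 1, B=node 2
Step 1 — V_th is the open-circuit voltage V_A - V_B (nothing connected across the terminals).
Nodal analysis, taking node 2 as the 0 V reference.
Source V1 fixes V_0 = 10 V.
KCL at each unknown node (sum of currents leaving = 0; resistances in Ω):
  Node 1: (V_1 - 10)/10 + (V_1 - 0)/60 = 0
Collecting terms: 0.1167 × V_1 = 1  =>  V_1 = 8.571 V
V_th = V_1 - V_2 = 8.571 - 0 = 8.571 V
Step 2 — R_th: zero the source — replace V1 by a short circuit (node 2 merges into node 0) — and find the resistance seen between A (node 1) and B (node 0).
Reduce the network between node 1 (A) and node 0 (B) by series/parallel combination:
  Rp1 = R1 ‖ R2 (parallel, both between nodes 0 and 1) = 1/(1/10 + 1/60) = 8.571 Ω
R_th = 8.571 Ω

Final answer: V_th = 8.571 V, R_th = 8.571 Ω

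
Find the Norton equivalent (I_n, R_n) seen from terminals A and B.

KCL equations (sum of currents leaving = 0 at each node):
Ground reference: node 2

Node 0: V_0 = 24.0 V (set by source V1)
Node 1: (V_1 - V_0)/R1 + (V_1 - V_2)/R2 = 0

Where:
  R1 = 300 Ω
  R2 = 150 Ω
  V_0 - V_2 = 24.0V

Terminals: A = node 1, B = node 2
Find the Thévenin equivalent first; then I_n = V_th/R_th and R_n = R_th.
Step 1 — V_th is the open-circuit voltage V_A - V_B (nothing connected across the terminals).
Nodal analysis, taking node 2 as the 0 V reference.
Source V1 fixes V_0 = 24 V.
KCL at each unknown node (sum of currents leaving = 0; resistances in Ω):
  Node 1: (V_1 - 24)/300 + (V_1 - 0)/150 = 0
Collecting terms: 0.01 × V_1 = 0.08  =>  V_1 = 8 V
V_th = V_1 - V_2 = 8 - 0 = 8 V
Step 2 — R_th: zero the source — replace V1 by a short circuit (node 2 merges into node 0) — and find the resistance seen between A (node 1) and B (node 0).
Reduce the network between node 1 (A) and node 0 (B) by series/parallel combination:
  Rp1 = R1 ‖ R2 (parallel, both between nodes 0 and 1) = 1/(1/300 + 1/150) = 100 Ω
R_th = 100 Ω
I_n = V_th/R_th = 8/100 = 0.08 A, and R_n = R_th = 100 Ω

Final answer: I_n = 0.08 A, R_n = 100 Ω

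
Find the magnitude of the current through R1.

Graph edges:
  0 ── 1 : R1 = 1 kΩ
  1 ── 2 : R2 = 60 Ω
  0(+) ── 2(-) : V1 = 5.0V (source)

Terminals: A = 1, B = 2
Nodal analysis, taking node 2 as the 0 V reference.
Source V1 fixes V_0 = 5 V.
KCL at each unknown node (sum of currents leaving = 0; resistances in Ω):
  Node 1: (V_1 - 5)/1000 + (V_1 - 0)/60 = 0
Collecting terms: 0.01767 × V_1 = 0.005  =>  V_1 = 0.283 V
I_R1 = (V_0 - V_1)/R1 = (5 - 0.283)/1000 = 0.004717 A
|I_R1| = 0.004717 A

Final answer: |I_R1| = 0.004717 A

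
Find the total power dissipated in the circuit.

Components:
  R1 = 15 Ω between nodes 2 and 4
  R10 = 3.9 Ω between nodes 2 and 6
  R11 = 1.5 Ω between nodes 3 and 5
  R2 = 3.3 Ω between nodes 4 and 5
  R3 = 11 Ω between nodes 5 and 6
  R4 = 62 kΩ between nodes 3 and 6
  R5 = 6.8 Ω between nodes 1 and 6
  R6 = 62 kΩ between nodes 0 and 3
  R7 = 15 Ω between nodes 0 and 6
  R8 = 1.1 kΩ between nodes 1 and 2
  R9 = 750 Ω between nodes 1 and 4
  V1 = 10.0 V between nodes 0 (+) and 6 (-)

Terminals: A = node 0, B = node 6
Nodal analysis, taking node 6 as the 0 V reference.
Source V1 fixes V_0 = 10 V.
KCL at each unknown node (sum of currents leaving = 0; resistances in Ω):
  Node 1: (V_1 - 0)/6.8 + (V_1 - V_2)/1100 + (V_1 - V_4)/750 = 0
  Node 2: (V_2 - V_4)/15 + (V_2 - V_1)/1100 + (V_2 - 0)/3.9 = 0
  Node 3: (V_3 - 0)/62000 + (V_3 - 10)/62000 + (V_3 - V_5)/1.5 = 0
  Node 4: (V_4 - V_2)/15 + (V_4 - V_5)/3.3 + (V_4 - V_1)/750 = 0
  Node 5: (V_5 - V_4)/3.3 + (V_5 - 0)/11 + (V_5 - V_3)/1.5 = 0
Collecting terms (coefficients in siemens):
  0.1493·V_1 - 0.0009091·V_2 - 0.001333·V_4 = 0
  0.324·V_2 - 0.0009091·V_1 - 0.06667·V_4 = 0
  0.6667·V_3 - 0.6667·V_5 = 0.0001613
  0.371·V_4 - 0.001333·V_1 - 0.06667·V_2 - 0.303·V_5 = 0
  1.061·V_5 - 0.6667·V_3 - 0.303·V_4 = 0
Solving these 5 simultaneous equations (Gaussian elimination) gives:
  V_1 = 0.00001017 V, V_2 = 0.0002055 V, V_3 = 0.001419 V, V_4 = 0.0009987 V
  V_5 = 0.001178 V
Power in each resistor, P = (ΔV)²/R:
  P_R1 = (0.0002055 - 0.0009987)²/15 = 0.00000004194 W
  P_R2 = (0.0009987 - 0.001178)²/3.3 = 0.000000009693 W
  P_R3 = (0.001178 - 0)²/11 = 0.0000001261 W
  P_R4 = (0.001419 - 0)²/62000 = 0.0000000000325 W
  P_R5 = (0.00001017 - 0)²/6.8 = 0.00000000001521 W
  P_R6 = (10 - 0.001419)²/62000 = 0.001612 W
  P_R7 = (10 - 0)²/15 = 6.667 W
  P_R8 = (0.00001017 - 0.0002055)²/1100 = 0.0000000000347 W
  P_R9 = (0.00001017 - 0.0009987)²/750 = 0.000000001303 W
  P_R10 = (0.0002055 - 0)²/3.9 = 0.00000001083 W
  P_R11 = (0.001419 - 0.001178)²/1.5 = 0.000000039 W
P_total = P_R1 + P_R2 + P_R3 + P_R4 + P_R5 + P_R6 + P_R7 + P_R8 + P_R9 + P_R10 + P_R11 = 6.668 W

Final answer: 6.668 W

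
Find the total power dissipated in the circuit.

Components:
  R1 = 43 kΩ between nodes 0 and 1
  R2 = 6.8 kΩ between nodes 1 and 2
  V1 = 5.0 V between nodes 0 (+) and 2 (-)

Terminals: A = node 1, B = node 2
Nodal analysis, taking node 2 as the 0 V reference.
Source V1 fixes V_0 = 5 V.
KCL at each unknown node (sum of currents leaving = 0; resistances in Ω):
  Node 1: (V_1 - 5)/43000 + (V_1 - 0)/6800 = 0
Collecting terms: 0.0001703 × V_1 = 0.0001163  =>  V_1 = 0.6827 V
Power in each resistor, P = (ΔV)²/R:
  P_R1 = (5 - 0.6827)²/43000 = 0.0004335 W
  P_R2 = (0.6827 - 0)²/6800 = 0.00006855 W
P_total = P_R1 + P_R2 = 0.000502 W

Final answer: 0.000502 W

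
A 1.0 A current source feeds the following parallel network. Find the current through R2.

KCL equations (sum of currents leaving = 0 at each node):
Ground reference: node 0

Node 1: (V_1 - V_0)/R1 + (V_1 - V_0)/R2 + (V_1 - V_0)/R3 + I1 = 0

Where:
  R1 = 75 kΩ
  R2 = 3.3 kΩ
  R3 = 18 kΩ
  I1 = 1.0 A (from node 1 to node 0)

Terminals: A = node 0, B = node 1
All resistors sit directly between nodes 0 and 1, so they are in parallel and share one voltage V; the full source current 1 A splits among them.
1/R_par = 1/75000 + 1/3300 + 1/18000 = 0.0003719 S  =>  R_par = 2689 Ω
V = I × R_par = 1 × 2689 = 2689 V
I_R2 = V/R2 = 2689/3300 = 0.8148 A

Final answer: 0.8148 A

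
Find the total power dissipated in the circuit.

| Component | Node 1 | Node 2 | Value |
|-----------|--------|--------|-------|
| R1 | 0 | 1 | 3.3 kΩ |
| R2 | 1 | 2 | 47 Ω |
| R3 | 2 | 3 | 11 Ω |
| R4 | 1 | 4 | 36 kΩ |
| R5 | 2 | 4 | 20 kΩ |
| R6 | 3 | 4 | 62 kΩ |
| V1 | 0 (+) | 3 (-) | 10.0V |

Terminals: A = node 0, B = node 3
Nodal analysis, taking node 3 as the 0 V reference.
Source V1 fixes V_0 = 10 V.
KCL at each unknown node (sum of currents leaving = 0; resistances in Ω):
  Node 1: (V_1 - 10)/3300 + (V_1 - V_2)/47 + (V_1 - V_4)/36000 = 0
  Node 2: (V_2 - V_1)/47 + (V_2 - 0)/11 + (V_2 - V_4)/20000 = 0
  Node 4: (V_4 - V_1)/36000 + (V_4 - V_2)/20000 + (V_4 - 0)/62000 = 0
Collecting terms (coefficients in siemens):
  0.02161·V_1 - 0.02128·V_2 - 0.00002778·V_4 = 0.00303
  0.1122·V_2 - 0.02128·V_1 - 0.00005·V_4 = 0
  0.00009391·V_4 - 0.00002778·V_1 - 0.00005·V_2 = 0
Solving these 3 simultaneous equations (Gaussian elimination) gives:
  V_1 = 0.1726 V, V_2 = 0.03275 V, V_4 = 0.06848 V
Power in each resistor, P = (ΔV)²/R:
  P_R1 = (10 - 0.1726)²/3300 = 0.02927 W
  P_R2 = (0.1726 - 0.03275)²/47 = 0.000416 W
  P_R3 = (0.03275 - 0)²/11 = 0.00009748 W
  P_R4 = (0.1726 - 0.06848)²/36000 = 0.000000301 W
  P_R5 = (0.03275 - 0.06848)²/20000 = 0.00000006386 W
  P_R6 = (0 - 0.06848)²/62000 = 0.00000007565 W
P_total = P_R1 + P_R2 + P_R3 + P_R4 + P_R5 + P_R6 = 0.02978 W

Final answer: 0.02978 W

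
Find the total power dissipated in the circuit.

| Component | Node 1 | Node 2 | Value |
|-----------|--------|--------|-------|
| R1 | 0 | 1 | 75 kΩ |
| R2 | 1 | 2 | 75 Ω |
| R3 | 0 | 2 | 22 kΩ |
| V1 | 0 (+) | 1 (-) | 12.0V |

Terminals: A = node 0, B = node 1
Nodal analysis, taking node 1 as the 0 V reference.
Source V1 fixes V_0 = 12 V.
KCL at each unknown node (sum of currents leaving = 0; resistances in Ω):
  Node 2: (V_2 - 0)/75 + (V_2 - 12)/22000 = 0
Collecting terms: 0.01338 × V_2 = 0.0005455  =>  V_2 = 0.04077 V
Power in each resistor, P = (ΔV)²/R:
  P_R1 = (12 - 0)²/75000 = 0.00192 W
  P_R2 = (0 - 0.04077)²/75 = 0.00002216 W
  P_R3 = (12 - 0.04077)²/22000 = 0.006501 W
P_total = P_R1 + P_R2 + P_R3 = 0.008443 W

Final answer: 0.008443 W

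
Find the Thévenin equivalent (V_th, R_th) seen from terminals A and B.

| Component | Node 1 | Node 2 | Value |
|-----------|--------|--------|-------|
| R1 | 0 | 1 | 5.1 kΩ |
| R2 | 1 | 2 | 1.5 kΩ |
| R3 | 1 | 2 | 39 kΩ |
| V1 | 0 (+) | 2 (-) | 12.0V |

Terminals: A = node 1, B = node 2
Step 1 — V_th is the open-circuit voltage V_A - V_B (nothing connected across the terminals).
Nodal analysis, taking node 2 as the 0 V reference.
Source V1 fixes V_0 = 12 V.
KCL at each unknown node (sum of currents leaving = 0; resistances in Ω):
  Node 1: (V_1 - 12)/5100 + (V_1 - 0)/1500 + (V_1 - 0)/39000 = 0
Collecting terms: 0.0008884 × V_1 = 0.002353  =>  V_1 = 2.649 V
V_th = V_1 - V_2 = 2.649 - 0 = 2.649 V
Step 2 — R_th: zero the source — replace V1 by a short circuit (node 2 merges into node 0) — and find the resistance seen between A (node 1) and B (node 0).
Reduce the network between node 1 (A) and node 0 (B) by series/parallel combination:
  Rp1 = R1 ‖ R2 ‖ R3 (parallel, all between nodes 0 and 1) = 1/(1/5100 + 1/1500 + 1/39000) = 1126 Ω
R_th = 1.126 kΩ

Final answer: V_th = 2.649 V, R_th = 1.126 kΩ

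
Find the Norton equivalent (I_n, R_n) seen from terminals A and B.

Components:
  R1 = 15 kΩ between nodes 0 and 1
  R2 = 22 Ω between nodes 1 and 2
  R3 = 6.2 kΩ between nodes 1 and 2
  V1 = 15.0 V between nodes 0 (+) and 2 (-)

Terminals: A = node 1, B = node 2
Find the Thévenin equivalent first; then I_n = V_th/R_th and R_n = R_th.
Step 1 — V_th is the open-circuit voltage V_A - V_B (nothing connected across the terminals).
Nodal analysis, taking node 2 as the 0 V reference.
Source V1 fixes V_0 = 15 V.
KCL at each unknown node (sum of currents leaving = 0; resistances in Ω):
  Node 1: (V_1 - 15)/15000 + (V_1 - 0)/22 + (V_1 - 0)/6200 = 0
Collecting terms: 0.04568 × V_1 = 0.001  =>  V_1 = 0.02189 V
V_th = V_1 - V_2 = 0.02189 - 0 = 0.02189 V
Step 2 — R_th: zero the source — replace V1 by a short circuit (node 2 merges into node 0) — and find the resistance seen between A (node 1) and B (node 0).
Reduce the network between node 1 (A) and node 0 (B) by series/parallel combination:
  Rp1 = R1 ‖ R2 ‖ R3 (parallel, all between nodes 0 and 1) = 1/(1/15000 + 1/22 + 1/6200) = 21.89 Ω
R_th = 21.89 Ω
I_n = V_th/R_th = 0.02189/21.89 = 0.001 A, and R_n = R_th = 21.89 Ω

Final answer: I_n = 0.001 A, R_n = 21.89 Ω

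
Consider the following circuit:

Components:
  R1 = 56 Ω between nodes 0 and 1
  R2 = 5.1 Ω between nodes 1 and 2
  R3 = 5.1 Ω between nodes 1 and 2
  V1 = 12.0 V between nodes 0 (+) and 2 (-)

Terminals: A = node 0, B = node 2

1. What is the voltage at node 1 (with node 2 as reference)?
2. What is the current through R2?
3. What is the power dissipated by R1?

Nodal analysis, taking node 2 as the 0 V reference.
Source V1 fixes V_0 = 12 V.
KCL at each unknown node (sum of currents leaving = 0; resistances in Ω):
  Node 1: (V_1 - 12)/56 + (V_1 - 0)/5.1 + (V_1 - 0)/5.1 = 0
Collecting terms: 0.41 × V_1 = 0.2143  =>  V_1 = 0.5226 V
Part 1:
  Read off the nodal solution: V_1 = 0.5226 V
Part 2:
  I_R2 = (V_1 - V_2)/R2 = (0.5226 - 0)/5.1 = 0.1025 A
  Magnitude: I_R2 = 0.1025 A
Part 3:
  I_R1 = (V_0 - V_1)/R1 = (12 - 0.5226)/56 = 0.205 A
  P_R1 = I_R1² × R1 = (0.205)² × 56 = 2.352 W

Final answers:
1. V_1 = 0.5226 V
2. I_R2 = 0.1025 A
3. P_R1 = 2.352 W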